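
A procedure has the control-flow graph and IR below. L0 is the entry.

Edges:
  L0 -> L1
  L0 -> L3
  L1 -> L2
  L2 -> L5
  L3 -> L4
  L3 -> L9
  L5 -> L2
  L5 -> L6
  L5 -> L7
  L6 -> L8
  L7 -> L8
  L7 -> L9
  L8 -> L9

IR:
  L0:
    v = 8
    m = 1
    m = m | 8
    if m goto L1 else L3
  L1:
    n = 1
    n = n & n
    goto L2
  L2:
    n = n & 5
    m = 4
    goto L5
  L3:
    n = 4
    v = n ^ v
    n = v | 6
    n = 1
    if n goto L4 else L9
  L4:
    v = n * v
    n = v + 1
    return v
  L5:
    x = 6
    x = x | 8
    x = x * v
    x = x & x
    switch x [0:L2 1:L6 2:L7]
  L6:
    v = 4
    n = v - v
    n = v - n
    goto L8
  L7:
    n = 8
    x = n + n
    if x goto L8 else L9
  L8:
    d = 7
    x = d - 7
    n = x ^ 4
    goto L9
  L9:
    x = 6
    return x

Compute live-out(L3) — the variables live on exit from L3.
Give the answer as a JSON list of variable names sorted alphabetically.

Block summaries:
  L0: def={m,v} ue=∅
  L1: def={n} ue=∅
  L2: def={m,n} ue={n}
  L3: def={n,v} ue={v}
  L4: def={n,v} ue={n,v}
  L5: def={x} ue={v}
  L6: def={n,v} ue=∅
  L7: def={n,x} ue=∅
  L8: def={d,n,x} ue=∅
  L9: def={x} ue=∅

Backward fixpoint:
  live L0: ∅→{v}
  live L1: {v}→{n,v}
  live L2: {n,v}→{n,v}
  live L3: {v}→{n,v}
  live L4: {n,v}→∅
  live L5: {n,v}→{n,v}
  live L6: ∅→∅
  live L7: ∅→∅
  live L8: ∅→∅
  live L9: ∅→∅

live-out(L3) = ["n", "v"]

Answer: ["n", "v"]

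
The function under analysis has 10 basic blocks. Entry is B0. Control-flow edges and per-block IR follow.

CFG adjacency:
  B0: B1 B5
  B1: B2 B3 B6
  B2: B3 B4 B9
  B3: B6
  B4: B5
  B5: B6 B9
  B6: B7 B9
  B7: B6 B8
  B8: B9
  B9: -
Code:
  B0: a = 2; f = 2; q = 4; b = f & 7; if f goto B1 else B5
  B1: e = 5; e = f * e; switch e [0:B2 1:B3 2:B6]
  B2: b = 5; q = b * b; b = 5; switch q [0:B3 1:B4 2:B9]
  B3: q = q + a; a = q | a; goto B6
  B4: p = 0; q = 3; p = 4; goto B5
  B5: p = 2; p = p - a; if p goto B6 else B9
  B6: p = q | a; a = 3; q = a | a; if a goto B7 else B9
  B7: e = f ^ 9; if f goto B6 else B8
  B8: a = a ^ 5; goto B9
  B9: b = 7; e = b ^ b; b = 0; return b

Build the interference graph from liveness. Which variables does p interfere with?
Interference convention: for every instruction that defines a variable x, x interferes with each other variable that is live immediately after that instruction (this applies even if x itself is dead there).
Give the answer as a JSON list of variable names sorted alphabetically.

def/use:
  B0: def={a,b,f,q} ue=∅
  B1: def={e} ue={f}
  B2: def={b,q} ue=∅
  B3: def={a,q} ue={a,q}
  B4: def={p,q} ue=∅
  B5: def={p} ue={a}
  B6: def={a,p,q} ue={a,q}
  B7: def={e} ue={f}
  B8: def={a} ue={a}
  B9: def={b,e} ue=∅

Backward fixpoint:
  live B0: ∅→{a,f,q}
  live B1: {a,f,q}→{a,f,q}
  live B2: {a,f}→{a,f,q}
  live B3: {a,f,q}→{a,f,q}
  live B4: {a,f}→{a,f,q}
  live B5: {a,f,q}→{a,f,q}
  live B6: {a,f,q}→{a,f,q}
  live B7: {a,f,q}→{a,f,q}
  live B8: {a}→∅
  live B9: ∅→∅

Interference:
  a: {b,e,f,p,q}
  b: {a,f,q}
  e: {a,f,q}
  f: {a,b,e,p,q}
  p: {a,f,q}
  q: {a,b,e,f,p}

N(p) = ["a", "f", "q"]

Answer: ["a", "f", "q"]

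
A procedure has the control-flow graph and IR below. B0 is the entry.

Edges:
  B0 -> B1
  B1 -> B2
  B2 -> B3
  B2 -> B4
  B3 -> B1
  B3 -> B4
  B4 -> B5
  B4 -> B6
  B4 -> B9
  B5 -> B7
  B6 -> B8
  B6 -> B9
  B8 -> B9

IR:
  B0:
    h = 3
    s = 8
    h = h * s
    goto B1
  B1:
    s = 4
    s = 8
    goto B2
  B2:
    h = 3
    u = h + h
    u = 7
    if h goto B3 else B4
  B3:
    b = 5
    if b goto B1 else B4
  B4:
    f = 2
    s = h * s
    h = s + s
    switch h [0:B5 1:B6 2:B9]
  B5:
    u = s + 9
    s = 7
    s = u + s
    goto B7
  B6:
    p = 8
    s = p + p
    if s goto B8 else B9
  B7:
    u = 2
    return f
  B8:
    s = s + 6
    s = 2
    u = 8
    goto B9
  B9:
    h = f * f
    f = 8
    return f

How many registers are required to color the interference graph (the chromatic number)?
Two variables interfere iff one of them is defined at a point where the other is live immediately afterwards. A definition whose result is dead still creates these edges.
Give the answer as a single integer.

Answer: 4

Analysis:
def/use:
  B0: def={h,s} ue=∅
  B1: def={s} ue=∅
  B2: def={h,u} ue=∅
  B3: def={b} ue=∅
  B4: def={f,h,s} ue={h,s}
  B5: def={s,u} ue={s}
  B6: def={p,s} ue=∅
  B7: def={u} ue={f}
  B8: def={s,u} ue={s}
  B9: def={f,h} ue={f}

Liveness:
  B0 li=∅ lo=∅
  B1 li=∅ lo={s}
  B2 li={s} lo={h,s}
  B3 li={h,s} lo={h,s}
  B4 li={h,s} lo={f,s}
  B5 li={f,s} lo={f}
  B6 li={f} lo={f,s}
  B7 li={f} lo=∅
  B8 li={f,s} lo={f}
  B9 li={f} lo=∅

Interfere edges:
  b↔{h,s}
  f↔{h,p,s,u}
  h↔{b,f,s,u}
  p↔{f}
  s↔{b,f,h,u}
  u↔{f,h,s}

Colouring:
  {f,h,s,u} pairwise interfere (4-clique) ⇒ χ ≥ 4
  4-colouring: r0={b,f}  r1={h,p}  r2={s}  r3={u}
  χ = 4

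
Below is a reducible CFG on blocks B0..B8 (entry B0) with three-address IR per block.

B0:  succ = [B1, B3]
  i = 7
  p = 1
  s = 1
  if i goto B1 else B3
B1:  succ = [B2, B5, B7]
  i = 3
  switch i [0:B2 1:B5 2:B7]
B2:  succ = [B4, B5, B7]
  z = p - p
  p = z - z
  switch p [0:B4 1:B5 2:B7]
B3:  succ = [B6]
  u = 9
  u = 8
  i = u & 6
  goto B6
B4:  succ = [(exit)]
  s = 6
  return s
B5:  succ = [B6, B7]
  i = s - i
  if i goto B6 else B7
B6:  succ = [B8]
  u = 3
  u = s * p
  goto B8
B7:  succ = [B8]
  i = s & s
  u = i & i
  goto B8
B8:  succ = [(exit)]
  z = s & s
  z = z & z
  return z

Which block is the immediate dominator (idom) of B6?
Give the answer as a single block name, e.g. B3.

Answer: B0

Derivation:
idom tree: B1←B0 B2←B1 B3←B0 B4←B2 B5←B1 B6←B0 B7←B1 B8←B0
Dom at joins:
  B5: preds {B1,B2}: {B0,B1} ∩ {B0,B1,B2} = {B0,B1}; idom=B1
  B6: preds {B3,B5}: {B0,B3} ∩ {B0,B1,B5} = {B0}; idom=B0
  B7: preds {B1,B2,B5}: {B0,B1} ∩ {B0,B1,B2} ∩ {B0,B1,B5} = {B0,B1}; idom=B1
  B8: preds {B6,B7}: {B0,B6} ∩ {B0,B1,B7} = {B0}; idom=B0

idom(B6) = B0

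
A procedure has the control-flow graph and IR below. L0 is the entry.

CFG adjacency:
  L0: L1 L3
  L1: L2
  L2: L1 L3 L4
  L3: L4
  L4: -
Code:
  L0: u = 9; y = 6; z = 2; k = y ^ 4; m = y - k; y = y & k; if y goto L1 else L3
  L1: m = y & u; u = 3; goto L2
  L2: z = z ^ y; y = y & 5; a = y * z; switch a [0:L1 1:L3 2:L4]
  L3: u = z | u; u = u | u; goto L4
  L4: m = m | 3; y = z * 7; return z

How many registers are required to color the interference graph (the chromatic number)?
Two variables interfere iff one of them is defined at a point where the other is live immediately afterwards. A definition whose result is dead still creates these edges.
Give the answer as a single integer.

Answer: 5

Working:
Per-block:
  L0: {k,m,u,y,z} / ∅
  L1: {m,u} / {u,y}
  L2: {a,y,z} / {y,z}
  L3: {u} / {u,z}
  L4: {m,y} / {m,z}

Liveness:
  L0: in=∅ out={m,u,y,z}
  L1: in={u,y,z} out={m,u,y,z}
  L2: in={m,u,y,z} out={m,u,y,z}
  L3: in={m,u,z} out={m,z}
  L4: in={m,z} out=∅

Interfere edges:
  a: {m,u,y,z}
  k: {m,u,y,z}
  m: {a,k,u,y,z}
  u: {a,k,m,y,z}
  y: {a,k,m,u,z}
  z: {a,k,m,u,y}

Registers:
  lower bound: {a,m,u,y,z} mutually conflict ⇒ χ ≥ 5
  5-colouring: R0={m}  R1={u}  R2={y}  R3={z}  R4={a,k}
  χ = 5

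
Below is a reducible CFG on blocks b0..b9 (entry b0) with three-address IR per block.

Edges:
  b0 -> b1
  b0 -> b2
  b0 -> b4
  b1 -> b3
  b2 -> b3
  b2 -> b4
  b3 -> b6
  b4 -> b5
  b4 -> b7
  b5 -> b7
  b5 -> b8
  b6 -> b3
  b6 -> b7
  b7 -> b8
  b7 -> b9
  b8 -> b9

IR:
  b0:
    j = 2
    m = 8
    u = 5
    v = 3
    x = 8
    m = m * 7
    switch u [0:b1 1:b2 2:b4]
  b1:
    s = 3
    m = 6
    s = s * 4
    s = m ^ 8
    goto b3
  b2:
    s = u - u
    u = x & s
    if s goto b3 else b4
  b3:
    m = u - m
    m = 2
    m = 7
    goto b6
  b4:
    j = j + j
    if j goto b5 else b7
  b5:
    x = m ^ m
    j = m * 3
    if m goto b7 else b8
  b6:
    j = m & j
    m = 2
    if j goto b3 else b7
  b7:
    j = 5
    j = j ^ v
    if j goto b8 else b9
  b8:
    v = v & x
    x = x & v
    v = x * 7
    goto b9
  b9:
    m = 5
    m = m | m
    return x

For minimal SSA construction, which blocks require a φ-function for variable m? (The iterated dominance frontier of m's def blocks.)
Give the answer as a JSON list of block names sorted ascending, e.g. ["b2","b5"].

idom tree: b1←b0 b2←b0 b3←b0 b4←b0 b5←b4 b6←b3 b7←b0 b8←b0 b9←b0
Dom∩ at merges:
  b3: preds {b1,b2,b6}: {b0,b1} ∩ {b0,b2} ∩ {b0,b3,b6} = {b0}; idom=b0
  b4: preds {b0,b2}: {b0} ∩ {b0,b2} = {b0}; idom=b0
  b7: preds {b4,b5,b6}: {b0,b4} ∩ {b0,b4,b5} ∩ {b0,b3,b6} = {b0}; idom=b0
  b8: preds {b5,b7}: {b0,b4,b5} ∩ {b0,b7} = {b0}; idom=b0
  b9: preds {b7,b8}: {b0,b7} ∩ {b0,b8} = {b0}; idom=b0

DF derivation:
  b3←b1: walk b1 to b0
  b3←b2: walk b2 to b0
  b3←b6: walk b6→b3 to b0
  b4←b0: walk · to b0
  b4←b2: walk b2 to b0
  b7←b4: walk b4 to b0
  b7←b5: walk b5→b4 to b0
  b7←b6: walk b6→b3 to b0
  b8←b5: walk b5→b4 to b0
  b8←b7: walk b7 to b0
  b9←b7: walk b7 to b0
  b9←b8: walk b8 to b0
  DF(b0)=∅
  DF(b1)={b3}
  DF(b2)={b3,b4}
  DF(b3)={b3,b7}
  DF(b4)={b7,b8}
  DF(b5)={b7,b8}
  DF(b6)={b3,b7}
  DF(b7)={b8,b9}
  DF(b8)={b9}
  DF(b9)=∅

φ for m: defs {b0,b1,b3,b6,b9}
  DF⁺ = {b3,b7,b8,b9}

Answer: ["b3", "b7", "b8", "b9"]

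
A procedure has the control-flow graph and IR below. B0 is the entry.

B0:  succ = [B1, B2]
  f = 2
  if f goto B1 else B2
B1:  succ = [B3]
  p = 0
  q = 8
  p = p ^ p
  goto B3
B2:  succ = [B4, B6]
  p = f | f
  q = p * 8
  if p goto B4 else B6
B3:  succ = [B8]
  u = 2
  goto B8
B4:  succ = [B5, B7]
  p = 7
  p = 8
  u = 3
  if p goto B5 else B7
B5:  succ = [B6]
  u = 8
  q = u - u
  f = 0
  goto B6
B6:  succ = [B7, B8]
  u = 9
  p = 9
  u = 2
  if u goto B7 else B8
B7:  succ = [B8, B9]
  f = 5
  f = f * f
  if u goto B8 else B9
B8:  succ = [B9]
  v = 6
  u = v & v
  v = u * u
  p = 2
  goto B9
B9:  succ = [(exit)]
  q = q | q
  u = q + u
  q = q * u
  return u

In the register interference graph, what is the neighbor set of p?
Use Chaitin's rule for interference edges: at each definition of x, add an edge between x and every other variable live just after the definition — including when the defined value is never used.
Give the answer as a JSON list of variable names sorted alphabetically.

Answer: ["q", "u"]

Derivation:
Per-block:
  B0: def={f} ue=∅
  B1: def={p,q} ue=∅
  B2: def={p,q} ue={f}
  B3: def={u} ue=∅
  B4: def={p,u} ue=∅
  B5: def={f,q,u} ue=∅
  B6: def={p,u} ue=∅
  B7: def={f} ue={u}
  B8: def={p,u,v} ue=∅
  B9: def={q,u} ue={q,u}

Liveness:
  B0 li=∅ lo={f}
  B1 li=∅ lo={q}
  B2 li={f} lo={q}
  B3 li={q} lo={q}
  B4 li={q} lo={q,u}
  B5 li=∅ lo={q}
  B6 li={q} lo={q,u}
  B7 li={q,u} lo={q,u}
  B8 li={q} lo={q,u}
  B9 li={q,u} lo=∅

Conflict graph:
  f — {q,u}
  p — {q,u}
  q — {f,p,u,v}
  u — {f,p,q,v}
  v — {q,u}

N(p) = ["q", "u"]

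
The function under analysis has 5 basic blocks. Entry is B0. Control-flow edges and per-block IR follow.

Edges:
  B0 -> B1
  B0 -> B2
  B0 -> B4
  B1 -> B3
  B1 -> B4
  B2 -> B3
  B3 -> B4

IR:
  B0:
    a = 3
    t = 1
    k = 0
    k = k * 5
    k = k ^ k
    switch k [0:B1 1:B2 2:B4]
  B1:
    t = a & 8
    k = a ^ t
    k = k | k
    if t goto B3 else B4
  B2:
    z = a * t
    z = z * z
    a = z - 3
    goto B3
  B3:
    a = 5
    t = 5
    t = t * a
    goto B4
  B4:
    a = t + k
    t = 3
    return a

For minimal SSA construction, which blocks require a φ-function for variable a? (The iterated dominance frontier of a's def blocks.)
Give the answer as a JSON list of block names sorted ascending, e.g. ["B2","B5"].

Answer: ["B3", "B4"]

Derivation:
idom tree: B1←B0 B2←B0 B3←B0 B4←B0
Join-block Dom:
  B3: preds {B1,B2}: {B0,B1} ∩ {B0,B2} = {B0}; idom=B0
  B4: preds {B0,B1,B3}: {B0} ∩ {B0,B1} ∩ {B0,B3} = {B0}; idom=B0

DF derivation:
  B3←B1: walk B1 to B0
  B3←B2: walk B2 to B0
  B4←B0: walk · to B0
  B4←B1: walk B1 to B0
  B4←B3: walk B3 to B0
  B0 → ∅
  B1 → {B3,B4}
  B2 → {B3}
  B3 → {B4}
  B4 → ∅

φ for a: defs {B0,B2,B3,B4}
  DF⁺ = {B3,B4}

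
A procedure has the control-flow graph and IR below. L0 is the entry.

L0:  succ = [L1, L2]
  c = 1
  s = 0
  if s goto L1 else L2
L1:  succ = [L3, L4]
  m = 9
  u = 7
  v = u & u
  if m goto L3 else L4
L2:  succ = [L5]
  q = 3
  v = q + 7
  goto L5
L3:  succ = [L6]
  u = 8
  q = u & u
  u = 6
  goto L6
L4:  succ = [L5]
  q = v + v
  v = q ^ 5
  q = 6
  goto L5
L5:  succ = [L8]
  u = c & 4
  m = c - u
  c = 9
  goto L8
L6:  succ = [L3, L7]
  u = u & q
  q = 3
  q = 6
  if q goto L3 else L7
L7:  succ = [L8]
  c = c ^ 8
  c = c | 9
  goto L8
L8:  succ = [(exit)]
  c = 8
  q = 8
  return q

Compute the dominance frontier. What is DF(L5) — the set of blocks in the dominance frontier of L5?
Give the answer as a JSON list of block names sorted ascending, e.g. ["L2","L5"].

Answer: ["L8"]

Derivation:
idom tree: L1←L0 L2←L0 L3←L1 L4←L1 L5←L0 L6←L3 L7←L6 L8←L0
Join-block Dom:
  L3: preds {L1,L6}: {L0,L1} ∩ {L0,L1,L3,L6} = {L0,L1}; idom=L1
  L5: preds {L2,L4}: {L0,L2} ∩ {L0,L1,L4} = {L0}; idom=L0
  L8: preds {L5,L7}: {L0,L5} ∩ {L0,L1,L3,L6,L7} = {L0}; idom=L0

Frontier:
  L3←L1: walk · to L1
  L3←L6: walk L6→L3 to L1
  L5←L2: walk L2 to L0
  L5←L4: walk L4→L1 to L0
  L8←L5: walk L5 to L0
  L8←L7: walk L7→L6→L3→L1 to L0
  L0: DF=∅
  L1: DF={L5,L8}
  L2: DF={L5}
  L3: DF={L3,L8}
  L4: DF={L5}
  L5: DF={L8}
  L6: DF={L3,L8}
  L7: DF={L8}
  L8: DF=∅

DF(L5) = ["L8"]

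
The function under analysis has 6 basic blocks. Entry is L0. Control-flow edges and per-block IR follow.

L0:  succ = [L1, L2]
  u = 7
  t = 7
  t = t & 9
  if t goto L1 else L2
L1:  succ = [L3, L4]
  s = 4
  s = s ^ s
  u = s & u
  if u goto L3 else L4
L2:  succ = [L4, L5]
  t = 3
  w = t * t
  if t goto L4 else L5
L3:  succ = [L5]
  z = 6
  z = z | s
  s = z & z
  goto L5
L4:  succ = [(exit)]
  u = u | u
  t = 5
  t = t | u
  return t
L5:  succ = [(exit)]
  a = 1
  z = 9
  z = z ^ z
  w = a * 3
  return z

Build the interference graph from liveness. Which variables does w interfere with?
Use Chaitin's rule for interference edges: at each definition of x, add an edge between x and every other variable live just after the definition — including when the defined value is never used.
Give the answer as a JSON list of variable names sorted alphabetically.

Per-block:
  L0: def={t,u} ue=∅
  L1: def={s,u} ue={u}
  L2: def={t,w} ue=∅
  L3: def={s,z} ue={s}
  L4: def={t,u} ue={u}
  L5: def={a,w,z} ue=∅

Liveness:
  live L0: ∅→{u}
  live L1: {u}→{s,u}
  live L2: {u}→{u}
  live L3: {s}→∅
  live L4: {u}→∅
  live L5: ∅→∅

Interfere edges:
  a: {z}
  s: {u,z}
  t: {u,w}
  u: {s,t,w}
  w: {t,u,z}
  z: {a,s,w}

N(w) = ["t", "u", "z"]

Answer: ["t", "u", "z"]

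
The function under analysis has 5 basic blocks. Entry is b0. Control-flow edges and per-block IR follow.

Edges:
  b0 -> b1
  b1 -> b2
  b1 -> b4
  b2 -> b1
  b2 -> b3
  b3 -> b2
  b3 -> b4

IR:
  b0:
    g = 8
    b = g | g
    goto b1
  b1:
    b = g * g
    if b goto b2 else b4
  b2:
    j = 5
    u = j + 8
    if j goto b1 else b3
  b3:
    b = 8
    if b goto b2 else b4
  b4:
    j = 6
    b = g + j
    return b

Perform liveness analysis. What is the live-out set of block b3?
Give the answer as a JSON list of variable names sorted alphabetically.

Answer: ["g"]

Working:
def/use:
  b0 def {b,g} use ∅
  b1 def {b} use {g}
  b2 def {j,u} use ∅
  b3 def {b} use ∅
  b4 def {b,j} use {g}

Live sets:
  live b0: ∅→{g}
  live b1: {g}→{g}
  live b2: {g}→{g}
  live b3: {g}→{g}
  live b4: {g}→∅

live-out(b3) = ["g"]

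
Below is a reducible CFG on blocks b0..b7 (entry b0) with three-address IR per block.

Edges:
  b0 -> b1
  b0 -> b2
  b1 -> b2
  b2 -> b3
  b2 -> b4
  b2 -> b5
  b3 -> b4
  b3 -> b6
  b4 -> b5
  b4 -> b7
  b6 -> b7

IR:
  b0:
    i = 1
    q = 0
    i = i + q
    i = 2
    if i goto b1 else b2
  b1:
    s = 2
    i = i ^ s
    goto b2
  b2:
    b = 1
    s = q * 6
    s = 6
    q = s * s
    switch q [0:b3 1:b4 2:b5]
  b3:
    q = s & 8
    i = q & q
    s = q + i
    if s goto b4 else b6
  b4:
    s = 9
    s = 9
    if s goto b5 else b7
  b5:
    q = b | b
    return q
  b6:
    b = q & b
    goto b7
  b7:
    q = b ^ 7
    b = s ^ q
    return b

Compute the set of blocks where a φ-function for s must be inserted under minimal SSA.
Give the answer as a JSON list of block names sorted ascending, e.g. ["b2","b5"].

idom tree: b1←b0 b2←b0 b3←b2 b4←b2 b5←b2 b6←b3 b7←b2
Dom at joins:
  b2: preds {b0,b1}: {b0} ∩ {b0,b1} = {b0}; idom=b0
  b4: preds {b2,b3}: {b0,b2} ∩ {b0,b2,b3} = {b0,b2}; idom=b2
  b5: preds {b2,b4}: {b0,b2} ∩ {b0,b2,b4} = {b0,b2}; idom=b2
  b7: preds {b4,b6}: {b0,b2,b4} ∩ {b0,b2,b3,b6} = {b0,b2}; idom=b2

Frontier:
  b2←b0: walk · to b0
  b2←b1: walk b1 to b0
  b4←b2: walk · to b2
  b4←b3: walk b3 to b2
  b5←b2: walk · to b2
  b5←b4: walk b4 to b2
  b7←b4: walk b4 to b2
  b7←b6: walk b6→b3 to b2
  b0 → ∅
  b1 → {b2}
  b2 → ∅
  b3 → {b4,b7}
  b4 → {b5,b7}
  b5 → ∅
  b6 → {b7}
  b7 → ∅

φ for s: defs {b1,b2,b3,b4}
  DF⁺ = {b2,b4,b5,b7}

Answer: ["b2", "b4", "b5", "b7"]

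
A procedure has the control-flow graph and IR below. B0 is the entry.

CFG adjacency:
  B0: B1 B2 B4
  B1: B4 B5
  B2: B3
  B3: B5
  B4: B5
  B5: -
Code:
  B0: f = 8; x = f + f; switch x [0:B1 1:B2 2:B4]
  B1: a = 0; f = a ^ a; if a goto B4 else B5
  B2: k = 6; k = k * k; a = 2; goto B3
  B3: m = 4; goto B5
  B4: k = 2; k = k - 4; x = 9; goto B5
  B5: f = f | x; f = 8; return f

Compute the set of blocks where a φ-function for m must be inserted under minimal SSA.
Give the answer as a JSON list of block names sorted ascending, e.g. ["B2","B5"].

idom tree: B1←B0 B2←B0 B3←B2 B4←B0 B5←B0
Dom∩ at merges:
  B4: preds {B0,B1}: {B0} ∩ {B0,B1} = {B0}; idom=B0
  B5: preds {B1,B3,B4}: {B0,B1} ∩ {B0,B2,B3} ∩ {B0,B4} = {B0}; idom=B0

DF walk-up:
  join B4 pred B0: · stop@B0
  join B4 pred B1: B1 stop@B0
  join B5 pred B1: B1 stop@B0
  join B5 pred B3: B3→B2 stop@B0
  join B5 pred B4: B4 stop@B0
  B0: DF=∅
  B1: DF={B4,B5}
  B2: DF={B5}
  B3: DF={B5}
  B4: DF={B5}
  B5: DF=∅

φ for m: defs {B3}
  DF⁺ = {B5}

Answer: ["B5"]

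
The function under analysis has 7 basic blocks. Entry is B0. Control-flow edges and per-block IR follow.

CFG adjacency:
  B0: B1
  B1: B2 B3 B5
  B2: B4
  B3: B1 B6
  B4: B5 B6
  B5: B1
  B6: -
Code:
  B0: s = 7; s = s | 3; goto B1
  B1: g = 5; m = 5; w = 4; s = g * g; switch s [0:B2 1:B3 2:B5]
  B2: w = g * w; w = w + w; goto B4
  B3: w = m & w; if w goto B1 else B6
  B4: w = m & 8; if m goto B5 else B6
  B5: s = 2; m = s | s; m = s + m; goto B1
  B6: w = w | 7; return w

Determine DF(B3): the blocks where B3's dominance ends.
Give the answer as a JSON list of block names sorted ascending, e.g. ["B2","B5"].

idom tree: B1←B0 B2←B1 B3←B1 B4←B2 B5←B1 B6←B1
Dom∩ at merges:
  B1: preds {B0,B3,B5}: {B0} ∩ {B0,B1,B3} ∩ {B0,B1,B5} = {B0}; idom=B0
  B5: preds {B1,B4}: {B0,B1} ∩ {B0,B1,B2,B4} = {B0,B1}; idom=B1
  B6: preds {B3,B4}: {B0,B1,B3} ∩ {B0,B1,B2,B4} = {B0,B1}; idom=B1

Frontier:
  B1←B0: walk · to B0
  B1←B3: walk B3→B1 to B0
  B1←B5: walk B5→B1 to B0
  B5←B1: walk · to B1
  B5←B4: walk B4→B2 to B1
  B6←B3: walk B3 to B1
  B6←B4: walk B4→B2 to B1
  DF(B0)=∅
  DF(B1)={B1}
  DF(B2)={B5,B6}
  DF(B3)={B1,B6}
  DF(B4)={B5,B6}
  DF(B5)={B1}
  DF(B6)=∅

DF(B3) = ["B1", "B6"]

Answer: ["B1", "B6"]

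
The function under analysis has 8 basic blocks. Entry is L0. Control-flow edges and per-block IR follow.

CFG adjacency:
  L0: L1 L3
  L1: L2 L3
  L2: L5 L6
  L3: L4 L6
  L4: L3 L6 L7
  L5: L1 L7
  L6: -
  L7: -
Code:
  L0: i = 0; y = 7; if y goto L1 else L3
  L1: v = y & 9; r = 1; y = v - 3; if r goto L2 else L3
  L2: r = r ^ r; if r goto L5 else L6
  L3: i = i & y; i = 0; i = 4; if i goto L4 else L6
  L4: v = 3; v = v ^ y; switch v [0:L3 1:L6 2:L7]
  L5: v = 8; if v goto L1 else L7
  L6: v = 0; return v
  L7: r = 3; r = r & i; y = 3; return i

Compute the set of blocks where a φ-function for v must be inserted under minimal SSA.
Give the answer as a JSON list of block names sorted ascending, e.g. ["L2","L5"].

idom tree: L1←L0 L2←L1 L3←L0 L4←L3 L5←L2 L6←L0 L7←L0
Join-block Dom:
  L1: preds {L0,L5}: {L0} ∩ {L0,L1,L2,L5} = {L0}; idom=L0
  L3: preds {L0,L1,L4}: {L0} ∩ {L0,L1} ∩ {L0,L3,L4} = {L0}; idom=L0
  L6: preds {L2,L3,L4}: {L0,L1,L2} ∩ {L0,L3} ∩ {L0,L3,L4} = {L0}; idom=L0
  L7: preds {L4,L5}: {L0,L3,L4} ∩ {L0,L1,L2,L5} = {L0}; idom=L0

Frontier:
  L1←L0: walk · to L0
  L1←L5: walk L5→L2→L1 to L0
  L3←L0: walk · to L0
  L3←L1: walk L1 to L0
  L3←L4: walk L4→L3 to L0
  L6←L2: walk L2→L1 to L0
  L6←L3: walk L3 to L0
  L6←L4: walk L4→L3 to L0
  L7←L4: walk L4→L3 to L0
  L7←L5: walk L5→L2→L1 to L0
  L0 → ∅
  L1 → {L1,L3,L6,L7}
  L2 → {L1,L6,L7}
  L3 → {L3,L6,L7}
  L4 → {L3,L6,L7}
  L5 → {L1,L7}
  L6 → ∅
  L7 → ∅

φ for v: defs {L1,L4,L5,L6}
  DF⁺ = {L1,L3,L6,L7}

Answer: ["L1", "L3", "L6", "L7"]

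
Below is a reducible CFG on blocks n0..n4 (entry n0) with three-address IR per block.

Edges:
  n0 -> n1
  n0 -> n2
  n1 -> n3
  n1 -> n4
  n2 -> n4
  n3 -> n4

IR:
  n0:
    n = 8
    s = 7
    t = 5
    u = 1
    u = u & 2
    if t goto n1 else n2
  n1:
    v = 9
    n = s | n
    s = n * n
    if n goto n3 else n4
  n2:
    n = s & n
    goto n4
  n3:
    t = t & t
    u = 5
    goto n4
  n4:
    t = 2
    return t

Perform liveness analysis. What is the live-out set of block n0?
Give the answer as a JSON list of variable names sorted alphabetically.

Answer: ["n", "s", "t"]

Derivation:
Per-block:
  n0 def {n,s,t,u} use ∅
  n1 def {n,s,v} use {n,s}
  n2 def {n} use {n,s}
  n3 def {t,u} use {t}
  n4 def {t} use ∅

Live sets:
  n0 li=∅ lo={n,s,t}
  n1 li={n,s,t} lo={t}
  n2 li={n,s} lo=∅
  n3 li={t} lo=∅
  n4 li=∅ lo=∅

live-out(n0) = ["n", "s", "t"]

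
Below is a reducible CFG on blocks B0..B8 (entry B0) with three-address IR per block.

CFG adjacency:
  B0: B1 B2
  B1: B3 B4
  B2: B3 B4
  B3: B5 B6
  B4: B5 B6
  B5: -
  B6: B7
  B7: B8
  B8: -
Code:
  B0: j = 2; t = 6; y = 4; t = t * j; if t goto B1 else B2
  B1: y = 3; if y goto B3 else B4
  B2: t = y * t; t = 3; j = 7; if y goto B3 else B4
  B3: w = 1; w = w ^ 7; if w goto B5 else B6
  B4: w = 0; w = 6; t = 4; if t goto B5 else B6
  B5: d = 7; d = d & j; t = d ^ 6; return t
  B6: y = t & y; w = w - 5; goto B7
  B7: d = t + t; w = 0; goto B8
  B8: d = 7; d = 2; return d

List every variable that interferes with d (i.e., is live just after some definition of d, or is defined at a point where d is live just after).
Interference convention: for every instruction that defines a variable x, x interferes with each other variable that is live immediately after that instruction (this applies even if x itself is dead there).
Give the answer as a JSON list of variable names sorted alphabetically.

Per-block:
  B0: def={j,t,y} ue=∅
  B1: def={y} ue=∅
  B2: def={j,t} ue={t,y}
  B3: def={w} ue=∅
  B4: def={t,w} ue=∅
  B5: def={d,t} ue={j}
  B6: def={w,y} ue={t,w,y}
  B7: def={d,w} ue={t}
  B8: def={d} ue=∅

Live sets:
  live B0: ∅→{j,t,y}
  live B1: {j,t}→{j,t,y}
  live B2: {t,y}→{j,t,y}
  live B3: {j,t,y}→{j,t,w,y}
  live B4: {j,y}→{j,t,w,y}
  live B5: {j}→∅
  live B6: {t,w,y}→{t}
  live B7: {t}→∅
  live B8: ∅→∅

Interfere edges:
  d: {j}
  j: {d,t,w,y}
  t: {j,w,y}
  w: {j,t,y}
  y: {j,t,w}

N(d) = ["j"]

Answer: ["j"]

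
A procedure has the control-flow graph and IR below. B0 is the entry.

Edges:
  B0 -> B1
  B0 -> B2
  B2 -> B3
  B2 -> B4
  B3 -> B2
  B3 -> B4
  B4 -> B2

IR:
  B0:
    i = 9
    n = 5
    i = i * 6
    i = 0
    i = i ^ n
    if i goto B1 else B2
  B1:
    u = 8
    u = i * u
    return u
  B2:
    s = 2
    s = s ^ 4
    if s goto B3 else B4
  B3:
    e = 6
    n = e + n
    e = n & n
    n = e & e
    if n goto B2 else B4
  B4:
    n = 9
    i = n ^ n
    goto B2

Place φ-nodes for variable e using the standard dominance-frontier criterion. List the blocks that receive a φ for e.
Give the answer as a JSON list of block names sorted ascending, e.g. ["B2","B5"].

idom tree: B1←B0 B2←B0 B3←B2 B4←B2
Join-block Dom:
  B2: preds {B0,B3,B4}: {B0} ∩ {B0,B2,B3} ∩ {B0,B2,B4} = {B0}; idom=B0
  B4: preds {B2,B3}: {B0,B2} ∩ {B0,B2,B3} = {B0,B2}; idom=B2

DF walk-up:
  B2←B0: walk · to B0
  B2←B3: walk B3→B2 to B0
  B2←B4: walk B4→B2 to B0
  B4←B2: walk · to B2
  B4←B3: walk B3 to B2
  B0: DF=∅
  B1: DF=∅
  B2: DF={B2}
  B3: DF={B2,B4}
  B4: DF={B2}

φ for e: defs {B3}
  DF⁺ = {B2,B4}

Answer: ["B2", "B4"]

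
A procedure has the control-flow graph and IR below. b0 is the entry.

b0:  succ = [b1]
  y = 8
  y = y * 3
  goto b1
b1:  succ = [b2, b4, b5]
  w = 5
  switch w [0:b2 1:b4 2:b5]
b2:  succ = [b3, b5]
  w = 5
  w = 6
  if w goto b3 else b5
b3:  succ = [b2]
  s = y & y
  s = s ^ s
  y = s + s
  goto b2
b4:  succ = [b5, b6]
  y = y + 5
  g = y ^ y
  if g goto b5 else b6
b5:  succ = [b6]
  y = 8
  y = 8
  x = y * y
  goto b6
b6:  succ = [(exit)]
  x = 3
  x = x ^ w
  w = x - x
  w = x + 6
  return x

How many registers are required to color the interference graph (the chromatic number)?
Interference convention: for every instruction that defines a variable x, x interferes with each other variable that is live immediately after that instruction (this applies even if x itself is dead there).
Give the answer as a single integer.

Answer: 2

Derivation:
def/use:
  b0 def {y} use ∅
  b1 def {w} use ∅
  b2 def {w} use ∅
  b3 def {s,y} use {y}
  b4 def {g,y} use {y}
  b5 def {x,y} use ∅
  b6 def {w,x} use {w}

Live sets:
  b0 li=∅ lo={y}
  b1 li={y} lo={w,y}
  b2 li={y} lo={w,y}
  b3 li={y} lo={y}
  b4 li={w,y} lo={w}
  b5 li={w} lo={w}
  b6 li={w} lo=∅

Conflict graph:
  g — {w}
  s — ∅
  w — {g,x,y}
  x — {w}
  y — {w}

Chromatic number:
  clique {g,w} ⇒ need ≥ 2
  assign g→r1 s→r0 w→r0 x→r1 y→r1 — no edge inside a register ⇒ χ ≤ 2
  χ = 2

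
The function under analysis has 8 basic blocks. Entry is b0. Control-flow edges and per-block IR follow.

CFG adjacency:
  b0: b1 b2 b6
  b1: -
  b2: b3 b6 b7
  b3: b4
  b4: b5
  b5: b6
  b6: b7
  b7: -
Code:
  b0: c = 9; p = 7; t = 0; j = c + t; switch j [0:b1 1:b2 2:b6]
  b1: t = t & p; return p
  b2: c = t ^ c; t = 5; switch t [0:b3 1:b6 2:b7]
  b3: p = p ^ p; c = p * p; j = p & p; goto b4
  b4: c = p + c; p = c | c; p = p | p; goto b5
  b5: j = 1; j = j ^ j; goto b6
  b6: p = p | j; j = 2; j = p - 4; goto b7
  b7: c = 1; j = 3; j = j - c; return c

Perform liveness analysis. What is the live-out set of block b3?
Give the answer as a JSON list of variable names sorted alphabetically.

Block summaries:
  b0 def {c,j,p,t} use ∅
  b1 def {t} use {p,t}
  b2 def {c,t} use {c,t}
  b3 def {c,j,p} use {p}
  b4 def {c,p} use {c,p}
  b5 def {j} use ∅
  b6 def {j,p} use {j,p}
  b7 def {c,j} use ∅

Liveness:
  b0 li=∅ lo={c,j,p,t}
  b1 li={p,t} lo=∅
  b2 li={c,j,p,t} lo={j,p}
  b3 li={p} lo={c,p}
  b4 li={c,p} lo={p}
  b5 li={p} lo={j,p}
  b6 li={j,p} lo=∅
  b7 li=∅ lo=∅

live-out(b3) = ["c", "p"]

Answer: ["c", "p"]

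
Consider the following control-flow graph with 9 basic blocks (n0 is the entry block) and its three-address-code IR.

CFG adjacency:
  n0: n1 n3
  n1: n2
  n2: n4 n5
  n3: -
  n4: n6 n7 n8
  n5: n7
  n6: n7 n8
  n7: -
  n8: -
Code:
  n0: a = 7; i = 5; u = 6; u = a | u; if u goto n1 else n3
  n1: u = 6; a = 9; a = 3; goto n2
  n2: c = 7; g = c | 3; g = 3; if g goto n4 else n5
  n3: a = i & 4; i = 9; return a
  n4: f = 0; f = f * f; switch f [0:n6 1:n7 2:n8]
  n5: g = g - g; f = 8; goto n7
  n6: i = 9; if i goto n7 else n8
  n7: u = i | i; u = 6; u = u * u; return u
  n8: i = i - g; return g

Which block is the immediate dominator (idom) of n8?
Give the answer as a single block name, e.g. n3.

Answer: n4

Analysis:
idom tree: n1←n0 n2←n1 n3←n0 n4←n2 n5←n2 n6←n4 n7←n2 n8←n4
Dom at joins:
  n7: preds {n4,n5,n6}: {n0,n1,n2,n4} ∩ {n0,n1,n2,n5} ∩ {n0,n1,n2,n4,n6} = {n0,n1,n2}; idom=n2
  n8: preds {n4,n6}: {n0,n1,n2,n4} ∩ {n0,n1,n2,n4,n6} = {n0,n1,n2,n4}; idom=n4

idom(n8) = n4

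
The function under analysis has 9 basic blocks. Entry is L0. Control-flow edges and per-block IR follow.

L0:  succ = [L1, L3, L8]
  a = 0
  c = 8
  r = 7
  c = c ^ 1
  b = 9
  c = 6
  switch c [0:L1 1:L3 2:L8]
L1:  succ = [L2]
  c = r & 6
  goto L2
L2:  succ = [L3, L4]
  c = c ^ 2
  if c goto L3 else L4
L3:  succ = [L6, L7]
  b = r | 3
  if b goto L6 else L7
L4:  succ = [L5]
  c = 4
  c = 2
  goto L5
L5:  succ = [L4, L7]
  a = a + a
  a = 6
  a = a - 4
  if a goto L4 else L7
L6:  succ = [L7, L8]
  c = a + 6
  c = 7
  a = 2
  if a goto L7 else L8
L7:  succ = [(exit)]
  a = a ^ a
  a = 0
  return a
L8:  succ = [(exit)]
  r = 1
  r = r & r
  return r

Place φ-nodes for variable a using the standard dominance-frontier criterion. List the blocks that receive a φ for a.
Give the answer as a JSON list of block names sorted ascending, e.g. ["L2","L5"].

Answer: ["L4", "L7", "L8"]

Derivation:
idom tree: L1←L0 L2←L1 L3←L0 L4←L2 L5←L4 L6←L3 L7←L0 L8←L0
Dom∩ at merges:
  L3: preds {L0,L2}: {L0} ∩ {L0,L1,L2} = {L0}; idom=L0
  L4: preds {L2,L5}: {L0,L1,L2} ∩ {L0,L1,L2,L4,L5} = {L0,L1,L2}; idom=L2
  L7: preds {L3,L5,L6}: {L0,L3} ∩ {L0,L1,L2,L4,L5} ∩ {L0,L3,L6} = {L0}; idom=L0
  L8: preds {L0,L6}: {L0} ∩ {L0,L3,L6} = {L0}; idom=L0

DF walk-up:
  join L3 pred L0: · stop@L0
  join L3 pred L2: L2→L1 stop@L0
  join L4 pred L2: · stop@L2
  join L4 pred L5: L5→L4 stop@L2
  join L7 pred L3: L3 stop@L0
  join L7 pred L5: L5→L4→L2→L1 stop@L0
  join L7 pred L6: L6→L3 stop@L0
  join L8 pred L0: · stop@L0
  join L8 pred L6: L6→L3 stop@L0
  L0: DF=∅
  L1: DF={L3,L7}
  L2: DF={L3,L7}
  L3: DF={L7,L8}
  L4: DF={L4,L7}
  L5: DF={L4,L7}
  L6: DF={L7,L8}
  L7: DF=∅
  L8: DF=∅

φ for a: defs {L0,L5,L6,L7}
  DF⁺ = {L4,L7,L8}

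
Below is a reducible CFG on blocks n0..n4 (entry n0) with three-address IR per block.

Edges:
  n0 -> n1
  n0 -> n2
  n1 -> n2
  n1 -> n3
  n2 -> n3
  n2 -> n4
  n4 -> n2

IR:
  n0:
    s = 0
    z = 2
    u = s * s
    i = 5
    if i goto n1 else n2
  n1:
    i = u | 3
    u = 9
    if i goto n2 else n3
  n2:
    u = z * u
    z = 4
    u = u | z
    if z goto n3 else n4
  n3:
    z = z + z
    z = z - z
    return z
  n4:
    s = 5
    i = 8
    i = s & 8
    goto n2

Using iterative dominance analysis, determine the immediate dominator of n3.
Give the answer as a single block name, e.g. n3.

Answer: n0

Analysis:
idom tree: n1←n0 n2←n0 n3←n0 n4←n2
Dom at joins:
  n2: preds {n0,n1,n4}: {n0} ∩ {n0,n1} ∩ {n0,n2,n4} = {n0}; idom=n0
  n3: preds {n1,n2}: {n0,n1} ∩ {n0,n2} = {n0}; idom=n0

idom(n3) = n0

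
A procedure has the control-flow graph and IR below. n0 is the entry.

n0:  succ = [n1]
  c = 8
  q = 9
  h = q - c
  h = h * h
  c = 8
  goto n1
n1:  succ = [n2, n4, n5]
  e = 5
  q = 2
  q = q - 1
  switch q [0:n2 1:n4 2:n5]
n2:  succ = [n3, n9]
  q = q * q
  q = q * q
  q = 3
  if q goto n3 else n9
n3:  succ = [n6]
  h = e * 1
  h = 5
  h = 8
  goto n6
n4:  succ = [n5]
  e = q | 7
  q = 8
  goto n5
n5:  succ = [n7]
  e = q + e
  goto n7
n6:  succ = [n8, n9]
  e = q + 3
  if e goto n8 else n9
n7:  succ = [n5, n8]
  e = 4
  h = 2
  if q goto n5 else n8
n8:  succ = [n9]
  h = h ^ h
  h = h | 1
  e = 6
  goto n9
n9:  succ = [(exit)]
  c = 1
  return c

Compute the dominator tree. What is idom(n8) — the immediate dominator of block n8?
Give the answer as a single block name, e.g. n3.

idom tree: n1←n0 n2←n1 n3←n2 n4←n1 n5←n1 n6←n3 n7←n5 n8←n1 n9←n1
Join-block Dom:
  n5: preds {n1,n4,n7}: {n0,n1} ∩ {n0,n1,n4} ∩ {n0,n1,n5,n7} = {n0,n1}; idom=n1
  n8: preds {n6,n7}: {n0,n1,n2,n3,n6} ∩ {n0,n1,n5,n7} = {n0,n1}; idom=n1
  n9: preds {n2,n6,n8}: {n0,n1,n2} ∩ {n0,n1,n2,n3,n6} ∩ {n0,n1,n8} = {n0,n1}; idom=n1

idom(n8) = n1

Answer: n1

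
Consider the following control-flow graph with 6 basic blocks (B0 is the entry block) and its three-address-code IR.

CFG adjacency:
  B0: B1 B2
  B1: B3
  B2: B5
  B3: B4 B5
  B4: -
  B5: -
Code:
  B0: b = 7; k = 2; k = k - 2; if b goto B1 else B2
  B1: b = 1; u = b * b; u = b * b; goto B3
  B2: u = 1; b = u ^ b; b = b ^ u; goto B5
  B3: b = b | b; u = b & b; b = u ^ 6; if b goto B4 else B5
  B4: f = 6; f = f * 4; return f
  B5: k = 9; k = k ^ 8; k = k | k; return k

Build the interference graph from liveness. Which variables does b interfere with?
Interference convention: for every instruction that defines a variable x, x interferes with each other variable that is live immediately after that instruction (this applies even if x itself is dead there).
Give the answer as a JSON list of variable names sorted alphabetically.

Block summaries:
  B0: def={b,k} ue=∅
  B1: def={b,u} ue=∅
  B2: def={b,u} ue={b}
  B3: def={b,u} ue={b}
  B4: def={f} ue=∅
  B5: def={k} ue=∅

Live sets:
  B0: in=∅ out={b}
  B1: in=∅ out={b}
  B2: in={b} out=∅
  B3: in={b} out=∅
  B4: in=∅ out=∅
  B5: in=∅ out=∅

Interfere edges:
  b: {k,u}
  f: ∅
  k: {b}
  u: {b}

N(b) = ["k", "u"]

Answer: ["k", "u"]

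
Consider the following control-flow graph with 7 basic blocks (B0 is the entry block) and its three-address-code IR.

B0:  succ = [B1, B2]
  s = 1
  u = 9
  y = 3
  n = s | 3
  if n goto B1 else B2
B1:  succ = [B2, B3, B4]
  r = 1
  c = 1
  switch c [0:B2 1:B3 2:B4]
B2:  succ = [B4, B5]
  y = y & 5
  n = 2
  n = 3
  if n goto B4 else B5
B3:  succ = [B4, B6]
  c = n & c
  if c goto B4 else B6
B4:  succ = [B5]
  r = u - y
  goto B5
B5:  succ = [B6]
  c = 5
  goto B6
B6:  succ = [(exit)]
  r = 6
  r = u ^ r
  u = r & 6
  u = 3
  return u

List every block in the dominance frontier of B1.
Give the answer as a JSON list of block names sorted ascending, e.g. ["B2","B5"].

Answer: ["B2", "B4", "B6"]

Derivation:
idom tree: B1←B0 B2←B0 B3←B1 B4←B0 B5←B0 B6←B0
Dom∩ at merges:
  B2: preds {B0,B1}: {B0} ∩ {B0,B1} = {B0}; idom=B0
  B4: preds {B1,B2,B3}: {B0,B1} ∩ {B0,B2} ∩ {B0,B1,B3} = {B0}; idom=B0
  B5: preds {B2,B4}: {B0,B2} ∩ {B0,B4} = {B0}; idom=B0
  B6: preds {B3,B5}: {B0,B1,B3} ∩ {B0,B5} = {B0}; idom=B0

DF walk-up:
  join B2 pred B0: · stop@B0
  join B2 pred B1: B1 stop@B0
  join B4 pred B1: B1 stop@B0
  join B4 pred B2: B2 stop@B0
  join B4 pred B3: B3→B1 stop@B0
  join B5 pred B2: B2 stop@B0
  join B5 pred B4: B4 stop@B0
  join B6 pred B3: B3→B1 stop@B0
  join B6 pred B5: B5 stop@B0
  B0: DF=∅
  B1: DF={B2,B4,B6}
  B2: DF={B4,B5}
  B3: DF={B4,B6}
  B4: DF={B5}
  B5: DF={B6}
  B6: DF=∅

DF(B1) = ["B2", "B4", "B6"]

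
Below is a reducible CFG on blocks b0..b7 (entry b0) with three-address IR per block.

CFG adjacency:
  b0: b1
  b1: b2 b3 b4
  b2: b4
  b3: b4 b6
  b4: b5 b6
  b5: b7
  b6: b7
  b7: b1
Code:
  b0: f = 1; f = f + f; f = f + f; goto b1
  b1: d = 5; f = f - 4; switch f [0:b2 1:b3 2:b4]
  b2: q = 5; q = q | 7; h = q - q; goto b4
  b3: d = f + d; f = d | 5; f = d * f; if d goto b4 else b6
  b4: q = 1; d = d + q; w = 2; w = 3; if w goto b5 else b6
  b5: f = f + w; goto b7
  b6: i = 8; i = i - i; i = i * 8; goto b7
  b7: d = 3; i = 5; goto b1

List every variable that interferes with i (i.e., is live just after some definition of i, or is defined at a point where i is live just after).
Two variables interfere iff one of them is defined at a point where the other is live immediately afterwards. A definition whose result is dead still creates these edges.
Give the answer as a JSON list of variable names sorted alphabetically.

Answer: ["f"]

Working:
Per-block:
  b0: {f} / ∅
  b1: {d,f} / {f}
  b2: {h,q} / ∅
  b3: {d,f} / {d,f}
  b4: {d,q,w} / {d}
  b5: {f} / {f,w}
  b6: {i} / ∅
  b7: {d,i} / ∅

Backward fixpoint:
  live b0: ∅→{f}
  live b1: {f}→{d,f}
  live b2: {d,f}→{d,f}
  live b3: {d,f}→{d,f}
  live b4: {d,f}→{f,w}
  live b5: {f,w}→{f}
  live b6: {f}→{f}
  live b7: {f}→{f}

Interfere edges:
  d — {f,h,q}
  f — {d,h,i,q,w}
  h — {d,f}
  i — {f}
  q — {d,f}
  w — {f}

N(i) = ["f"]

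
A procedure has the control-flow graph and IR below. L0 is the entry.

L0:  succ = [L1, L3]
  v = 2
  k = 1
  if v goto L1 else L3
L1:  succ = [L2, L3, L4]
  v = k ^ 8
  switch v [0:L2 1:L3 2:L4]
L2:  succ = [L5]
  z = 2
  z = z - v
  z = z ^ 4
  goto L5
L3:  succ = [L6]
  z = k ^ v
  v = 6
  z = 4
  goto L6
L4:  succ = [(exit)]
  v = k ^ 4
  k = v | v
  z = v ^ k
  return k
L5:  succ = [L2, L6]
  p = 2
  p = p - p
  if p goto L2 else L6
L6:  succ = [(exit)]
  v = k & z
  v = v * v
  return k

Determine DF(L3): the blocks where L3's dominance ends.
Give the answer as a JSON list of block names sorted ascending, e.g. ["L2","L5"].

Answer: ["L6"]

Analysis:
idom tree: L1←L0 L2←L1 L3←L0 L4←L1 L5←L2 L6←L0
Dom at joins:
  L2: preds {L1,L5}: {L0,L1} ∩ {L0,L1,L2,L5} = {L0,L1}; idom=L1
  L3: preds {L0,L1}: {L0} ∩ {L0,L1} = {L0}; idom=L0
  L6: preds {L3,L5}: {L0,L3} ∩ {L0,L1,L2,L5} = {L0}; idom=L0

DF walk-up:
  L2←L1: walk · to L1
  L2←L5: walk L5→L2 to L1
  L3←L0: walk · to L0
  L3←L1: walk L1 to L0
  L6←L3: walk L3 to L0
  L6←L5: walk L5→L2→L1 to L0
  L0: DF=∅
  L1: DF={L3,L6}
  L2: DF={L2,L6}
  L3: DF={L6}
  L4: DF=∅
  L5: DF={L2,L6}
  L6: DF=∅

DF(L3) = ["L6"]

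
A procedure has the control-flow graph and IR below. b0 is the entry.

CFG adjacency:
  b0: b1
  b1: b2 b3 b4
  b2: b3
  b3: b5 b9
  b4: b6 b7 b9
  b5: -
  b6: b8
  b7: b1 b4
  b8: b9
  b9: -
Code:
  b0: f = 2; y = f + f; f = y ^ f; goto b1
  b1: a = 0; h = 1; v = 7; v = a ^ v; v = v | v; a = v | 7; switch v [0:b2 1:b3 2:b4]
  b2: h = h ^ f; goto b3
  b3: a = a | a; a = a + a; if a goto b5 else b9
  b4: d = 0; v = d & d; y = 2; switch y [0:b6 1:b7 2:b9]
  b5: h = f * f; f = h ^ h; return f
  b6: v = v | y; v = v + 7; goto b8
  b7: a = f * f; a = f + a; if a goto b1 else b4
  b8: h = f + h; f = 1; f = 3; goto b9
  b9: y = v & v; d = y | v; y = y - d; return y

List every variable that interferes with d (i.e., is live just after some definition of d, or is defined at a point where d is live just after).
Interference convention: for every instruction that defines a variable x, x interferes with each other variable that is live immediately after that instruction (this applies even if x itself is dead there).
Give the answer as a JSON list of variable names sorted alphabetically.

Answer: ["f", "h", "y"]

Derivation:
Block summaries:
  b0: def={f,y} ue=∅
  b1: def={a,h,v} ue=∅
  b2: def={h} ue={f,h}
  b3: def={a} ue={a}
  b4: def={d,v,y} ue=∅
  b5: def={f,h} ue={f}
  b6: def={v} ue={v,y}
  b7: def={a} ue={f}
  b8: def={f,h} ue={f,h}
  b9: def={d,y} ue={v}

Liveness:
  live b0: ∅→{f}
  live b1: {f}→{a,f,h,v}
  live b2: {a,f,h,v}→{a,f,v}
  live b3: {a,f,v}→{f,v}
  live b4: {f,h}→{f,h,v,y}
  live b5: {f}→∅
  live b6: {f,h,v,y}→{f,h,v}
  live b7: {f,h}→{f,h}
  live b8: {f,h,v}→{v}
  live b9: {v}→∅

Interference:
  a: {f,h,v}
  d: {f,h,y}
  f: {a,d,h,v,y}
  h: {a,d,f,v,y}
  v: {a,f,h,y}
  y: {d,f,h,v}

N(d) = ["f", "h", "y"]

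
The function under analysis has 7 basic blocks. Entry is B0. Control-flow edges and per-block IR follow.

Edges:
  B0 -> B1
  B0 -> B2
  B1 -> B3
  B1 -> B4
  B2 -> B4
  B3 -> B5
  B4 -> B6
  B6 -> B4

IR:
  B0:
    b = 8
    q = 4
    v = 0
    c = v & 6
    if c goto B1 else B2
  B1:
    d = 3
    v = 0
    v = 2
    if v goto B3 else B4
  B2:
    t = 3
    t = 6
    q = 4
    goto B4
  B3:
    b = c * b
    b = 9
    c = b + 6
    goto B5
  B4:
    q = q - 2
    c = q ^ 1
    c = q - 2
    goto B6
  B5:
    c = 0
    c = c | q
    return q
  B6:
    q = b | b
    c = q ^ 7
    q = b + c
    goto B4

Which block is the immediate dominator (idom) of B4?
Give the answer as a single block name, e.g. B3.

idom tree: B1←B0 B2←B0 B3←B1 B4←B0 B5←B3 B6←B4
Dom at joins:
  B4: preds {B1,B2,B6}: {B0,B1} ∩ {B0,B2} ∩ {B0,B4,B6} = {B0}; idom=B0

idom(B4) = B0

Answer: B0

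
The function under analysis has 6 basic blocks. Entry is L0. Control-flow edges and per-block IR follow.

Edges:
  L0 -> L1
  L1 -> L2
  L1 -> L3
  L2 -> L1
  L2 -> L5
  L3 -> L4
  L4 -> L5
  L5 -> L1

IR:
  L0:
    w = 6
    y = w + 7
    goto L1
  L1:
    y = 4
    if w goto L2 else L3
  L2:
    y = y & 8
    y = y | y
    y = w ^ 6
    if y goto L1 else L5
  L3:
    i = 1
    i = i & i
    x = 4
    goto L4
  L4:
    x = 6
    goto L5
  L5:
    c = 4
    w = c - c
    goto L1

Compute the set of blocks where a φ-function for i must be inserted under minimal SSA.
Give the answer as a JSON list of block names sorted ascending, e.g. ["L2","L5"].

Answer: ["L1", "L5"]

Derivation:
idom tree: L1←L0 L2←L1 L3←L1 L4←L3 L5←L1
Dom∩ at merges:
  L1: preds {L0,L2,L5}: {L0} ∩ {L0,L1,L2} ∩ {L0,L1,L5} = {L0}; idom=L0
  L5: preds {L2,L4}: {L0,L1,L2} ∩ {L0,L1,L3,L4} = {L0,L1}; idom=L1

Frontier:
  L1←L0: walk · to L0
  L1←L2: walk L2→L1 to L0
  L1←L5: walk L5→L1 to L0
  L5←L2: walk L2 to L1
  L5←L4: walk L4→L3 to L1
  L0 → ∅
  L1 → {L1}
  L2 → {L1,L5}
  L3 → {L5}
  L4 → {L5}
  L5 → {L1}

φ for i: defs {L3}
  DF⁺ = {L1,L5}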